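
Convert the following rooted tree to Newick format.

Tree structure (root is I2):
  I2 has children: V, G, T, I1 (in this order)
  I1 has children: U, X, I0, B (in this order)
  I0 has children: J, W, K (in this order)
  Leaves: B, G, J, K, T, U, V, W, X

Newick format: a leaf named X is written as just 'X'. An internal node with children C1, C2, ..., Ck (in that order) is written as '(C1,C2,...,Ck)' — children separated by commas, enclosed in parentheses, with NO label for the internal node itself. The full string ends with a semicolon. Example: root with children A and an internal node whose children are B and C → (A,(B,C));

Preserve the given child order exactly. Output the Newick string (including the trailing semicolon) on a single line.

internal I2 with children ['V', 'G', 'T', 'I1']
  leaf 'V' → 'V'
  leaf 'G' → 'G'
  leaf 'T' → 'T'
  internal I1 with children ['U', 'X', 'I0', 'B']
    leaf 'U' → 'U'
    leaf 'X' → 'X'
    internal I0 with children ['J', 'W', 'K']
      leaf 'J' → 'J'
      leaf 'W' → 'W'
      leaf 'K' → 'K'
    → '(J,W,K)'
    leaf 'B' → 'B'
  → '(U,X,(J,W,K),B)'
→ '(V,G,T,(U,X,(J,W,K),B))'
Final: (V,G,T,(U,X,(J,W,K),B));

Answer: (V,G,T,(U,X,(J,W,K),B));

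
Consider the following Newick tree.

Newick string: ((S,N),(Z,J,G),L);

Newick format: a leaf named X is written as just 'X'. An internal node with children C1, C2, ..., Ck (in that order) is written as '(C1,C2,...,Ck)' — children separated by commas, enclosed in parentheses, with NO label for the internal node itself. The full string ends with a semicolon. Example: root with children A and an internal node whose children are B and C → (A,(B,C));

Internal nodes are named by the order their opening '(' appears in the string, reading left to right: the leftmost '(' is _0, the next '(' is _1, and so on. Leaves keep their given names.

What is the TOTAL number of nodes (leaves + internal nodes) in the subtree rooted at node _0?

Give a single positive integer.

Answer: 9

Derivation:
Newick: ((S,N),(Z,J,G),L);
Locate _0: it is the '(' at position 0 (the 1st '(' reading left to right).
Query: subtree rooted at _0
_0: subtree_size = 1 + 8
  _1: subtree_size = 1 + 2
    S: subtree_size = 1 + 0
    N: subtree_size = 1 + 0
  _2: subtree_size = 1 + 3
    Z: subtree_size = 1 + 0
    J: subtree_size = 1 + 0
    G: subtree_size = 1 + 0
  L: subtree_size = 1 + 0
Total subtree size of _0: 9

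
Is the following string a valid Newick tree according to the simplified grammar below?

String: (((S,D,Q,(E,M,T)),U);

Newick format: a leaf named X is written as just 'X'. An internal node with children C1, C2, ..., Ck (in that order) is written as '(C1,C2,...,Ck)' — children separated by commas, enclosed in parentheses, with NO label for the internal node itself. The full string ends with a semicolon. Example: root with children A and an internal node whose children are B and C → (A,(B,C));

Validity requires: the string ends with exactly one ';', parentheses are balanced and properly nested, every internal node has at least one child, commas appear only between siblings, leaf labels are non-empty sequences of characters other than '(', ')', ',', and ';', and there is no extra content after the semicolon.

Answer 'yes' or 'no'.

Answer: no

Derivation:
Input: (((S,D,Q,(E,M,T)),U);
Paren balance: 4 '(' vs 3 ')' MISMATCH
Ends with single ';': True
Full parse: FAILS (expected , or ) at pos 20)
Valid: False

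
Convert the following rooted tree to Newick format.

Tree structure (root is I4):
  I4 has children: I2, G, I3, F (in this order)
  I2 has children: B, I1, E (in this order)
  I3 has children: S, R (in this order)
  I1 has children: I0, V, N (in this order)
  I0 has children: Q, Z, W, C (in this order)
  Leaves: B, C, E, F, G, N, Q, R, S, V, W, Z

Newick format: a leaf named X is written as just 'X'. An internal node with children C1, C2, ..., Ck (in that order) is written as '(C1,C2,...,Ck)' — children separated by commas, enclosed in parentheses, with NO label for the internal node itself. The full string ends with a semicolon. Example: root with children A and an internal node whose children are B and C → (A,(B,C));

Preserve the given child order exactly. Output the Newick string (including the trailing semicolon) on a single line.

internal I4 with children ['I2', 'G', 'I3', 'F']
  internal I2 with children ['B', 'I1', 'E']
    leaf 'B' → 'B'
    internal I1 with children ['I0', 'V', 'N']
      internal I0 with children ['Q', 'Z', 'W', 'C']
        leaf 'Q' → 'Q'
        leaf 'Z' → 'Z'
        leaf 'W' → 'W'
        leaf 'C' → 'C'
      → '(Q,Z,W,C)'
      leaf 'V' → 'V'
      leaf 'N' → 'N'
    → '((Q,Z,W,C),V,N)'
    leaf 'E' → 'E'
  → '(B,((Q,Z,W,C),V,N),E)'
  leaf 'G' → 'G'
  internal I3 with children ['S', 'R']
    leaf 'S' → 'S'
    leaf 'R' → 'R'
  → '(S,R)'
  leaf 'F' → 'F'
→ '((B,((Q,Z,W,C),V,N),E),G,(S,R),F)'
Final: ((B,((Q,Z,W,C),V,N),E),G,(S,R),F);

Answer: ((B,((Q,Z,W,C),V,N),E),G,(S,R),F);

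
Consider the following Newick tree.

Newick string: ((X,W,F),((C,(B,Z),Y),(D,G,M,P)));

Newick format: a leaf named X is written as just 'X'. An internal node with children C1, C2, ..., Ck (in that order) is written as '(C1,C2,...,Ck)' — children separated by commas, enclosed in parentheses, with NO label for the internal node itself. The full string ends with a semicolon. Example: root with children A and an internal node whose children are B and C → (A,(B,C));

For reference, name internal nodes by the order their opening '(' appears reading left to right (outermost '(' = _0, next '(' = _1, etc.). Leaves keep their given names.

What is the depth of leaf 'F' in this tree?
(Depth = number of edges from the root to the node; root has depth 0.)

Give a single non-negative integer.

Answer: 2

Derivation:
Newick: ((X,W,F),((C,(B,Z),Y),(D,G,M,P)));
Naming internals by '(' encounter order: outermost '(' = _0, next = _1, ...
Query node: F
Path from root: _0 -> _1 -> F
Depth of F: 2 (number of edges from root)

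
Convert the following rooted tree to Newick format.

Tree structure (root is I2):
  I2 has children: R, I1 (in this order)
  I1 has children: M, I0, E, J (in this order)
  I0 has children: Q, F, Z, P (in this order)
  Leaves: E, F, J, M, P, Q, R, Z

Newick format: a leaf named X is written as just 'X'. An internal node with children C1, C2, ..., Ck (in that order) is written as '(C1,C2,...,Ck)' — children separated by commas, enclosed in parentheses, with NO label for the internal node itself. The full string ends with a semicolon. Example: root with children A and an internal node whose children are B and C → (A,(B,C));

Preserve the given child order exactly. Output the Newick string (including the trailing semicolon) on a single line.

internal I2 with children ['R', 'I1']
  leaf 'R' → 'R'
  internal I1 with children ['M', 'I0', 'E', 'J']
    leaf 'M' → 'M'
    internal I0 with children ['Q', 'F', 'Z', 'P']
      leaf 'Q' → 'Q'
      leaf 'F' → 'F'
      leaf 'Z' → 'Z'
      leaf 'P' → 'P'
    → '(Q,F,Z,P)'
    leaf 'E' → 'E'
    leaf 'J' → 'J'
  → '(M,(Q,F,Z,P),E,J)'
→ '(R,(M,(Q,F,Z,P),E,J))'
Final: (R,(M,(Q,F,Z,P),E,J));

Answer: (R,(M,(Q,F,Z,P),E,J));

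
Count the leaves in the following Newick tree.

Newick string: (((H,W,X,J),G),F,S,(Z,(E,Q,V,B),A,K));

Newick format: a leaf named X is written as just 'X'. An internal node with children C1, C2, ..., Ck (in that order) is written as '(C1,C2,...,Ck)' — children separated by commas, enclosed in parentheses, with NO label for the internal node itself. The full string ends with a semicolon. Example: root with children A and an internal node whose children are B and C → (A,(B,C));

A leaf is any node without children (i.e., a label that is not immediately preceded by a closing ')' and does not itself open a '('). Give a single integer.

Newick: (((H,W,X,J),G),F,S,(Z,(E,Q,V,B),A,K));
Scan left-to-right; a leaf is any maximal label run not followed by '(':
  pos 3: leaf 'H' → count = 1
  pos 5: leaf 'W' → count = 2
  pos 7: leaf 'X' → count = 3
  pos 9: leaf 'J' → count = 4
  pos 12: leaf 'G' → count = 5
  pos 15: leaf 'F' → count = 6
  pos 17: leaf 'S' → count = 7
  pos 20: leaf 'Z' → count = 8
  pos 23: leaf 'E' → count = 9
  pos 25: leaf 'Q' → count = 10
  pos 27: leaf 'V' → count = 11
  pos 29: leaf 'B' → count = 12
  pos 32: leaf 'A' → count = 13
  pos 34: leaf 'K' → count = 14
Total leaves: 14

Answer: 14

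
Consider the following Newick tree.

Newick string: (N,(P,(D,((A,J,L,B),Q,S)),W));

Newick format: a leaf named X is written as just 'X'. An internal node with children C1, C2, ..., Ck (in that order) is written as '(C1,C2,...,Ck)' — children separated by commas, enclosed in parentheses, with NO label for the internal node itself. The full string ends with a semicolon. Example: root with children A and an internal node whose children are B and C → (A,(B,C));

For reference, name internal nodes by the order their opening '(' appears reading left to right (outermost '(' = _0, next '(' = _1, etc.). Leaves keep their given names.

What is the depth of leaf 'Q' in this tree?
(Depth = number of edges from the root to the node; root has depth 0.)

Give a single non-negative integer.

Newick: (N,(P,(D,((A,J,L,B),Q,S)),W));
Naming internals by '(' encounter order: outermost '(' = _0, next = _1, ...
Query node: Q
Path from root: _0 -> _1 -> _2 -> _3 -> Q
Depth of Q: 4 (number of edges from root)

Answer: 4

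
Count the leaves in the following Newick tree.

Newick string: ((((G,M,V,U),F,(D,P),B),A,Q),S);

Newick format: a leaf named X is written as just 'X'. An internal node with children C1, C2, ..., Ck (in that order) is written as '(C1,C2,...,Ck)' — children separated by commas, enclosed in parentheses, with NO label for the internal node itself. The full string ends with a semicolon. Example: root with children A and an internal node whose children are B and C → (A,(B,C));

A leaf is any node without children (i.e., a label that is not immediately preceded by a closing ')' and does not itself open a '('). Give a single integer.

Newick: ((((G,M,V,U),F,(D,P),B),A,Q),S);
Scan left-to-right; a leaf is any maximal label run not followed by '(':
  pos 4: leaf 'G' → count = 1
  pos 6: leaf 'M' → count = 2
  pos 8: leaf 'V' → count = 3
  pos 10: leaf 'U' → count = 4
  pos 13: leaf 'F' → count = 5
  pos 16: leaf 'D' → count = 6
  pos 18: leaf 'P' → count = 7
  pos 21: leaf 'B' → count = 8
  pos 24: leaf 'A' → count = 9
  pos 26: leaf 'Q' → count = 10
  pos 29: leaf 'S' → count = 11
Total leaves: 11

Answer: 11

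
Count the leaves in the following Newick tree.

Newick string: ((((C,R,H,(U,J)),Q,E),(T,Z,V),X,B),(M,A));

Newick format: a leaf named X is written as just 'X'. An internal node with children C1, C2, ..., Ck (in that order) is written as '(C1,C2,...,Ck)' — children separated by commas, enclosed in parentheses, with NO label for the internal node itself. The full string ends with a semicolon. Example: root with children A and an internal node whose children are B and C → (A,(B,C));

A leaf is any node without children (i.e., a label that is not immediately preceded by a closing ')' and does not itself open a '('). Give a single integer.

Answer: 14

Derivation:
Newick: ((((C,R,H,(U,J)),Q,E),(T,Z,V),X,B),(M,A));
Scan left-to-right; a leaf is any maximal label run not followed by '(':
  pos 4: leaf 'C' → count = 1
  pos 6: leaf 'R' → count = 2
  pos 8: leaf 'H' → count = 3
  pos 11: leaf 'U' → count = 4
  pos 13: leaf 'J' → count = 5
  pos 17: leaf 'Q' → count = 6
  pos 19: leaf 'E' → count = 7
  pos 23: leaf 'T' → count = 8
  pos 25: leaf 'Z' → count = 9
  pos 27: leaf 'V' → count = 10
  pos 30: leaf 'X' → count = 11
  pos 32: leaf 'B' → count = 12
  pos 36: leaf 'M' → count = 13
  pos 38: leaf 'A' → count = 14
Total leaves: 14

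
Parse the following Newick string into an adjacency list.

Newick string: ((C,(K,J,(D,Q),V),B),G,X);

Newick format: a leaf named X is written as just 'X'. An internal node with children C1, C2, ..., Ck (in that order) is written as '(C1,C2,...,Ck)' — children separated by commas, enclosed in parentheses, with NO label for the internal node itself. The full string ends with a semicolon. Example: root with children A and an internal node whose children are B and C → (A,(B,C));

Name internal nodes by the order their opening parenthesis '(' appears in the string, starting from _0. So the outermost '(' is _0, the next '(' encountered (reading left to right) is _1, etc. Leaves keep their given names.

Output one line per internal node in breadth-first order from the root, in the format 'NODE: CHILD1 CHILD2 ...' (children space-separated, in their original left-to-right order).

Answer: _0: _1 G X
_1: C _2 B
_2: K J _3 V
_3: D Q

Derivation:
Input: ((C,(K,J,(D,Q),V),B),G,X);
Scanning left-to-right, naming '(' by encounter order:
  pos 0: '(' -> open internal node _0 (depth 1)
  pos 1: '(' -> open internal node _1 (depth 2)
  pos 4: '(' -> open internal node _2 (depth 3)
  pos 9: '(' -> open internal node _3 (depth 4)
  pos 13: ')' -> close internal node _3 (now at depth 3)
  pos 16: ')' -> close internal node _2 (now at depth 2)
  pos 19: ')' -> close internal node _1 (now at depth 1)
  pos 24: ')' -> close internal node _0 (now at depth 0)
Total internal nodes: 4
BFS adjacency from root:
  _0: _1 G X
  _1: C _2 B
  _2: K J _3 V
  _3: D Q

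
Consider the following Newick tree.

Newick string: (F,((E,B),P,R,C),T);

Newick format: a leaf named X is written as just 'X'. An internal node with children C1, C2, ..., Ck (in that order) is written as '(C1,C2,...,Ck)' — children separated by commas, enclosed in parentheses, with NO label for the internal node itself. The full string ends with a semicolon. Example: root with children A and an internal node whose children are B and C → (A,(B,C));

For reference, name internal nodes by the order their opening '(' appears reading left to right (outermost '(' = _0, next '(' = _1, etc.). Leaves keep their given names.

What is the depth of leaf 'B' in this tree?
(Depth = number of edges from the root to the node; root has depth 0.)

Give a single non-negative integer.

Answer: 3

Derivation:
Newick: (F,((E,B),P,R,C),T);
Naming internals by '(' encounter order: outermost '(' = _0, next = _1, ...
Query node: B
Path from root: _0 -> _1 -> _2 -> B
Depth of B: 3 (number of edges from root)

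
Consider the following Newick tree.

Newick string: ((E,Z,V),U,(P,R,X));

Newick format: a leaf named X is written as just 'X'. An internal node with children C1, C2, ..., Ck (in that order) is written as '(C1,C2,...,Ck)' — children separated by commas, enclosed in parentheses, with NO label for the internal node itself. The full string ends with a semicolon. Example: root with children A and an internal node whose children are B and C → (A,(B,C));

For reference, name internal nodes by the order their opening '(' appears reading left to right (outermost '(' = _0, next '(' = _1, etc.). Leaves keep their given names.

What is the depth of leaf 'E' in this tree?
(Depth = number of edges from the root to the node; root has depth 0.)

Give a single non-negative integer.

Newick: ((E,Z,V),U,(P,R,X));
Naming internals by '(' encounter order: outermost '(' = _0, next = _1, ...
Query node: E
Path from root: _0 -> _1 -> E
Depth of E: 2 (number of edges from root)

Answer: 2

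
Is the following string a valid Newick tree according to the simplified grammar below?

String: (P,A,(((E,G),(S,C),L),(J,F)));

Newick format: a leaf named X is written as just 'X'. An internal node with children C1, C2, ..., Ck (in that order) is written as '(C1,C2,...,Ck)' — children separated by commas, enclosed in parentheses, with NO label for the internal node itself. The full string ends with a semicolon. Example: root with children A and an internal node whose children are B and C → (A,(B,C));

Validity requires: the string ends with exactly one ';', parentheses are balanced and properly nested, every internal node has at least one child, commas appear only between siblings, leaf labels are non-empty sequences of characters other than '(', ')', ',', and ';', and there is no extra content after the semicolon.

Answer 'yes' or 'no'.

Input: (P,A,(((E,G),(S,C),L),(J,F)));
Paren balance: 6 '(' vs 6 ')' OK
Ends with single ';': True
Full parse: OK
Valid: True

Answer: yes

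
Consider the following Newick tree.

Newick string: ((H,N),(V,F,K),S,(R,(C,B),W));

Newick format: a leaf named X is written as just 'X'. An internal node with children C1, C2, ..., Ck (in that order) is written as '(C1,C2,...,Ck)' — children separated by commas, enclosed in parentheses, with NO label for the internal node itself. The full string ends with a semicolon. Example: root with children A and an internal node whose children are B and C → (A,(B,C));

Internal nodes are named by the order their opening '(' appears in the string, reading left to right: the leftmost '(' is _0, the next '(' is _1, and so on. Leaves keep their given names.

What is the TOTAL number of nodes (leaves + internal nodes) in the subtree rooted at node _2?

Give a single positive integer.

Newick: ((H,N),(V,F,K),S,(R,(C,B),W));
Locate _2: it is the '(' at position 7 (the 3rd '(' reading left to right).
Query: subtree rooted at _2
_2: subtree_size = 1 + 3
  V: subtree_size = 1 + 0
  F: subtree_size = 1 + 0
  K: subtree_size = 1 + 0
Total subtree size of _2: 4

Answer: 4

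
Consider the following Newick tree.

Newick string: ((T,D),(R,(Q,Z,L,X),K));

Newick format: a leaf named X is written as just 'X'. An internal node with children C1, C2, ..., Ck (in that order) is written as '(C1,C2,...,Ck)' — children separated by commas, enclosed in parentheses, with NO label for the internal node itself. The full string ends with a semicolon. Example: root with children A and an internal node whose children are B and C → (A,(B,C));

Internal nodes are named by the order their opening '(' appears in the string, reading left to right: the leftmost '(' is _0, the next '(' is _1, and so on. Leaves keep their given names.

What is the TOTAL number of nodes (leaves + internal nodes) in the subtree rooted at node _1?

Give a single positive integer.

Newick: ((T,D),(R,(Q,Z,L,X),K));
Locate _1: it is the '(' at position 1 (the 2nd '(' reading left to right).
Query: subtree rooted at _1
_1: subtree_size = 1 + 2
  T: subtree_size = 1 + 0
  D: subtree_size = 1 + 0
Total subtree size of _1: 3

Answer: 3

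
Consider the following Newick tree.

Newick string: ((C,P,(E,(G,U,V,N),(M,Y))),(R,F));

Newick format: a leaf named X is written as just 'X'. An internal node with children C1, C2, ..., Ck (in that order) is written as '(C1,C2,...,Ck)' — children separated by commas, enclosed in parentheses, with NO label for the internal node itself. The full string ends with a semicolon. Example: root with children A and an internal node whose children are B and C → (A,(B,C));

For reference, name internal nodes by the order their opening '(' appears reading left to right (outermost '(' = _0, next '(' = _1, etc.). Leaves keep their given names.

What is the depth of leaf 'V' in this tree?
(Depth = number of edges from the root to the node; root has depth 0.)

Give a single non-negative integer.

Newick: ((C,P,(E,(G,U,V,N),(M,Y))),(R,F));
Naming internals by '(' encounter order: outermost '(' = _0, next = _1, ...
Query node: V
Path from root: _0 -> _1 -> _2 -> _3 -> V
Depth of V: 4 (number of edges from root)

Answer: 4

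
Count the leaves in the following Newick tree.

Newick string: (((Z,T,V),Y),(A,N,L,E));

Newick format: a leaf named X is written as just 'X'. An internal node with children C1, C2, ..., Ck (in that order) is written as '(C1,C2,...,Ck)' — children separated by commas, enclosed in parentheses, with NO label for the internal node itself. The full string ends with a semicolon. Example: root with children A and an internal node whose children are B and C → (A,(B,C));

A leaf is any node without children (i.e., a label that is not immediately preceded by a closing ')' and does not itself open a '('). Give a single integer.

Answer: 8

Derivation:
Newick: (((Z,T,V),Y),(A,N,L,E));
Scan left-to-right; a leaf is any maximal label run not followed by '(':
  pos 3: leaf 'Z' → count = 1
  pos 5: leaf 'T' → count = 2
  pos 7: leaf 'V' → count = 3
  pos 10: leaf 'Y' → count = 4
  pos 14: leaf 'A' → count = 5
  pos 16: leaf 'N' → count = 6
  pos 18: leaf 'L' → count = 7
  pos 20: leaf 'E' → count = 8
Total leaves: 8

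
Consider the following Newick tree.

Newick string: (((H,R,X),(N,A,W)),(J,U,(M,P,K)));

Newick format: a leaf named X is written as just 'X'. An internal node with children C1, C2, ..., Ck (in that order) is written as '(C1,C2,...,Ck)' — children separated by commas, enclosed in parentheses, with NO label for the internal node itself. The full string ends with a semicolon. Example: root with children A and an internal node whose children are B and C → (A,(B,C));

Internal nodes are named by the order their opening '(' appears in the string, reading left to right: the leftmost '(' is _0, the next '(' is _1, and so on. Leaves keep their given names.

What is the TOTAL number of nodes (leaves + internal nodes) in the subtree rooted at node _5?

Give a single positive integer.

Answer: 4

Derivation:
Newick: (((H,R,X),(N,A,W)),(J,U,(M,P,K)));
Locate _5: it is the '(' at position 24 (the 6th '(' reading left to right).
Query: subtree rooted at _5
_5: subtree_size = 1 + 3
  M: subtree_size = 1 + 0
  P: subtree_size = 1 + 0
  K: subtree_size = 1 + 0
Total subtree size of _5: 4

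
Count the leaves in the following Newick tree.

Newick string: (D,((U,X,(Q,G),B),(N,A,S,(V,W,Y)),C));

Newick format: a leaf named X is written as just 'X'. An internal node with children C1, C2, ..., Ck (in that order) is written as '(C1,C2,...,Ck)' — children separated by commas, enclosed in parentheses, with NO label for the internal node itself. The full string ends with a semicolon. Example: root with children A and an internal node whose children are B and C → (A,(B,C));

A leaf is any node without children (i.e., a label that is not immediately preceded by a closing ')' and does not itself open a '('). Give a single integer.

Answer: 13

Derivation:
Newick: (D,((U,X,(Q,G),B),(N,A,S,(V,W,Y)),C));
Scan left-to-right; a leaf is any maximal label run not followed by '(':
  pos 1: leaf 'D' → count = 1
  pos 5: leaf 'U' → count = 2
  pos 7: leaf 'X' → count = 3
  pos 10: leaf 'Q' → count = 4
  pos 12: leaf 'G' → count = 5
  pos 15: leaf 'B' → count = 6
  pos 19: leaf 'N' → count = 7
  pos 21: leaf 'A' → count = 8
  pos 23: leaf 'S' → count = 9
  pos 26: leaf 'V' → count = 10
  pos 28: leaf 'W' → count = 11
  pos 30: leaf 'Y' → count = 12
  pos 34: leaf 'C' → count = 13
Total leaves: 13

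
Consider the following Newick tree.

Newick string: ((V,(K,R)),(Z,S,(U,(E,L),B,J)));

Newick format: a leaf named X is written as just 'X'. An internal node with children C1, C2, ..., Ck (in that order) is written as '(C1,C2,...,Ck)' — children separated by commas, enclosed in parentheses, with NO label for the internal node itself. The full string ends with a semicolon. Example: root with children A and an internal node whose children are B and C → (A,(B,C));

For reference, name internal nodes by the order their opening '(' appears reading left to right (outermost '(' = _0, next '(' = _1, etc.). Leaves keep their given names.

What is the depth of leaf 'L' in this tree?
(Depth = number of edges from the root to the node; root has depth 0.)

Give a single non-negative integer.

Newick: ((V,(K,R)),(Z,S,(U,(E,L),B,J)));
Naming internals by '(' encounter order: outermost '(' = _0, next = _1, ...
Query node: L
Path from root: _0 -> _3 -> _4 -> _5 -> L
Depth of L: 4 (number of edges from root)

Answer: 4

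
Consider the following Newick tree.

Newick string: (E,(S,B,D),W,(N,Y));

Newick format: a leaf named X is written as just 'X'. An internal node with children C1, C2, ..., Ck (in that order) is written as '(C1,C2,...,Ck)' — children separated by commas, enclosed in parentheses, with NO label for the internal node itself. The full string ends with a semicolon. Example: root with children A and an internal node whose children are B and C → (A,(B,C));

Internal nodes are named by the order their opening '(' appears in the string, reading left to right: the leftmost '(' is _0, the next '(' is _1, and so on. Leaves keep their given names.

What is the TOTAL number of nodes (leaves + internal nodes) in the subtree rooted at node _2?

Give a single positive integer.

Newick: (E,(S,B,D),W,(N,Y));
Locate _2: it is the '(' at position 13 (the 3rd '(' reading left to right).
Query: subtree rooted at _2
_2: subtree_size = 1 + 2
  N: subtree_size = 1 + 0
  Y: subtree_size = 1 + 0
Total subtree size of _2: 3

Answer: 3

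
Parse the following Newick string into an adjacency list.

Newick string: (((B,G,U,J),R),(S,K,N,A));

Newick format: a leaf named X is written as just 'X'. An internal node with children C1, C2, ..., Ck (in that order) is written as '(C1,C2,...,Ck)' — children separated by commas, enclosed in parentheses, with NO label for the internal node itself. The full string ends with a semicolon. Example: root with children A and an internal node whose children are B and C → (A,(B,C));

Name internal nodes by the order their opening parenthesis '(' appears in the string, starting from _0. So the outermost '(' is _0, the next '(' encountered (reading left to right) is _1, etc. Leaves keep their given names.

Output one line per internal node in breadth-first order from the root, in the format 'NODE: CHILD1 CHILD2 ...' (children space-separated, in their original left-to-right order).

Input: (((B,G,U,J),R),(S,K,N,A));
Scanning left-to-right, naming '(' by encounter order:
  pos 0: '(' -> open internal node _0 (depth 1)
  pos 1: '(' -> open internal node _1 (depth 2)
  pos 2: '(' -> open internal node _2 (depth 3)
  pos 10: ')' -> close internal node _2 (now at depth 2)
  pos 13: ')' -> close internal node _1 (now at depth 1)
  pos 15: '(' -> open internal node _3 (depth 2)
  pos 23: ')' -> close internal node _3 (now at depth 1)
  pos 24: ')' -> close internal node _0 (now at depth 0)
Total internal nodes: 4
BFS adjacency from root:
  _0: _1 _3
  _1: _2 R
  _3: S K N A
  _2: B G U J

Answer: _0: _1 _3
_1: _2 R
_3: S K N A
_2: B G U J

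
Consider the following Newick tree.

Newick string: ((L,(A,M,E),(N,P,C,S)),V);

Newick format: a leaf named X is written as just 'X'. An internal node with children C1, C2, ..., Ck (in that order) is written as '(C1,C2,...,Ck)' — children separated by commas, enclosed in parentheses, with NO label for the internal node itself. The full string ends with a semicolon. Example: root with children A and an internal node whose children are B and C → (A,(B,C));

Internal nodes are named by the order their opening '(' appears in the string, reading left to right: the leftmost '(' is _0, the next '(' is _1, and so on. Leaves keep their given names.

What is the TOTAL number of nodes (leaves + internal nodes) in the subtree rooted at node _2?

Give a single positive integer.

Answer: 4

Derivation:
Newick: ((L,(A,M,E),(N,P,C,S)),V);
Locate _2: it is the '(' at position 4 (the 3rd '(' reading left to right).
Query: subtree rooted at _2
_2: subtree_size = 1 + 3
  A: subtree_size = 1 + 0
  M: subtree_size = 1 + 0
  E: subtree_size = 1 + 0
Total subtree size of _2: 4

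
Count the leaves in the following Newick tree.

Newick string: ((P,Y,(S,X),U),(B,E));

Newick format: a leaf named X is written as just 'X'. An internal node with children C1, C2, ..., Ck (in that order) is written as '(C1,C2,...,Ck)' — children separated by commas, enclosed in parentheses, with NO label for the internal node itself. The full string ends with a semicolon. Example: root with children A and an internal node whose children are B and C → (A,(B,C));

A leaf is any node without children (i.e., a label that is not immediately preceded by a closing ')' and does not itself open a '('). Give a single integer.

Newick: ((P,Y,(S,X),U),(B,E));
Scan left-to-right; a leaf is any maximal label run not followed by '(':
  pos 2: leaf 'P' → count = 1
  pos 4: leaf 'Y' → count = 2
  pos 7: leaf 'S' → count = 3
  pos 9: leaf 'X' → count = 4
  pos 12: leaf 'U' → count = 5
  pos 16: leaf 'B' → count = 6
  pos 18: leaf 'E' → count = 7
Total leaves: 7

Answer: 7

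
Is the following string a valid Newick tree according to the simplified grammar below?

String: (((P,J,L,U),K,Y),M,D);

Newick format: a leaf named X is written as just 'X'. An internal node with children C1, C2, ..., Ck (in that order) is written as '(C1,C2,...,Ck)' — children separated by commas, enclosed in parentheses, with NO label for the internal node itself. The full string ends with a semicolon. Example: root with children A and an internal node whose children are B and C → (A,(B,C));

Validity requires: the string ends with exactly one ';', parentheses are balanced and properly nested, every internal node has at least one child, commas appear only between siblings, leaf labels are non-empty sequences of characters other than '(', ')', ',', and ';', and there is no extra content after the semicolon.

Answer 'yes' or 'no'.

Answer: yes

Derivation:
Input: (((P,J,L,U),K,Y),M,D);
Paren balance: 3 '(' vs 3 ')' OK
Ends with single ';': True
Full parse: OK
Valid: True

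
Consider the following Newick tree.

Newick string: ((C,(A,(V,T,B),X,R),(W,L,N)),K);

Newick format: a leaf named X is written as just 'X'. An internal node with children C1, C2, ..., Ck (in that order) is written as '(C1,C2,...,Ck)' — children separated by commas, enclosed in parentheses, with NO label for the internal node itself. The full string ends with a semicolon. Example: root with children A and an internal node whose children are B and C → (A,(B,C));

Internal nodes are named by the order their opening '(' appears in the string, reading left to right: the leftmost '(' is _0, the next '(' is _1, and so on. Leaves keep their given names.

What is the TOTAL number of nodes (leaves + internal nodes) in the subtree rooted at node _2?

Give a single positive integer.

Answer: 8

Derivation:
Newick: ((C,(A,(V,T,B),X,R),(W,L,N)),K);
Locate _2: it is the '(' at position 4 (the 3rd '(' reading left to right).
Query: subtree rooted at _2
_2: subtree_size = 1 + 7
  A: subtree_size = 1 + 0
  _3: subtree_size = 1 + 3
    V: subtree_size = 1 + 0
    T: subtree_size = 1 + 0
    B: subtree_size = 1 + 0
  X: subtree_size = 1 + 0
  R: subtree_size = 1 + 0
Total subtree size of _2: 8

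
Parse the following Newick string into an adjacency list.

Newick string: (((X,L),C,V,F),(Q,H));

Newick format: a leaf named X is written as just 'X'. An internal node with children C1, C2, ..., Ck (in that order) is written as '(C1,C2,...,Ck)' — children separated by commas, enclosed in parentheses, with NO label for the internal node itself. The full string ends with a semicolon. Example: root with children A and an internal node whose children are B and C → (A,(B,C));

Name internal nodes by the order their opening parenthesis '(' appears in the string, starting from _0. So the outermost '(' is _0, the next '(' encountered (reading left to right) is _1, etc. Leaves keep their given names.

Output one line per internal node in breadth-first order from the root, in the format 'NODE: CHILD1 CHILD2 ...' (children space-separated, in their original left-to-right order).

Answer: _0: _1 _3
_1: _2 C V F
_3: Q H
_2: X L

Derivation:
Input: (((X,L),C,V,F),(Q,H));
Scanning left-to-right, naming '(' by encounter order:
  pos 0: '(' -> open internal node _0 (depth 1)
  pos 1: '(' -> open internal node _1 (depth 2)
  pos 2: '(' -> open internal node _2 (depth 3)
  pos 6: ')' -> close internal node _2 (now at depth 2)
  pos 13: ')' -> close internal node _1 (now at depth 1)
  pos 15: '(' -> open internal node _3 (depth 2)
  pos 19: ')' -> close internal node _3 (now at depth 1)
  pos 20: ')' -> close internal node _0 (now at depth 0)
Total internal nodes: 4
BFS adjacency from root:
  _0: _1 _3
  _1: _2 C V F
  _3: Q H
  _2: X L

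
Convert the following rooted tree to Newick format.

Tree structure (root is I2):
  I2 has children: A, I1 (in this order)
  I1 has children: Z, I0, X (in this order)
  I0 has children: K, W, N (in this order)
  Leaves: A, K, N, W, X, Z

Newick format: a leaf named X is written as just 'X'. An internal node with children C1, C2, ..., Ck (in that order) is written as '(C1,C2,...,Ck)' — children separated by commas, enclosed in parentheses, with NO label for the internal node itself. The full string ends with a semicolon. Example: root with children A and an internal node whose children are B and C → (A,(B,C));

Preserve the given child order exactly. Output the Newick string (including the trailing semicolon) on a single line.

internal I2 with children ['A', 'I1']
  leaf 'A' → 'A'
  internal I1 with children ['Z', 'I0', 'X']
    leaf 'Z' → 'Z'
    internal I0 with children ['K', 'W', 'N']
      leaf 'K' → 'K'
      leaf 'W' → 'W'
      leaf 'N' → 'N'
    → '(K,W,N)'
    leaf 'X' → 'X'
  → '(Z,(K,W,N),X)'
→ '(A,(Z,(K,W,N),X))'
Final: (A,(Z,(K,W,N),X));

Answer: (A,(Z,(K,W,N),X));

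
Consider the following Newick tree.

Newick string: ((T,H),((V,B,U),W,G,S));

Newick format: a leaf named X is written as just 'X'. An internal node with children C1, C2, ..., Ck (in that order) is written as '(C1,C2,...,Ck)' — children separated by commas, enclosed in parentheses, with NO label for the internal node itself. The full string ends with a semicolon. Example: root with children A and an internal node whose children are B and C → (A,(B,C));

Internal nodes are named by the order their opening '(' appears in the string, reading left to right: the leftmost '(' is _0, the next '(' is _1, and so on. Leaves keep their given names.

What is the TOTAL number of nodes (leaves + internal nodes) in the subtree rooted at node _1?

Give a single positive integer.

Newick: ((T,H),((V,B,U),W,G,S));
Locate _1: it is the '(' at position 1 (the 2nd '(' reading left to right).
Query: subtree rooted at _1
_1: subtree_size = 1 + 2
  T: subtree_size = 1 + 0
  H: subtree_size = 1 + 0
Total subtree size of _1: 3

Answer: 3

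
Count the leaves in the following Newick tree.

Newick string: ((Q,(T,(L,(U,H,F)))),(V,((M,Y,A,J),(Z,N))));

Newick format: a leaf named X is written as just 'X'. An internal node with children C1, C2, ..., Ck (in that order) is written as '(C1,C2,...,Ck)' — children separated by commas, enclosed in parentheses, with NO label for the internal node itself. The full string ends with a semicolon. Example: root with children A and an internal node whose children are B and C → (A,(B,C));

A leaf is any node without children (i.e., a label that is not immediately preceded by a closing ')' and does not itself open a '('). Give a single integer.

Answer: 13

Derivation:
Newick: ((Q,(T,(L,(U,H,F)))),(V,((M,Y,A,J),(Z,N))));
Scan left-to-right; a leaf is any maximal label run not followed by '(':
  pos 2: leaf 'Q' → count = 1
  pos 5: leaf 'T' → count = 2
  pos 8: leaf 'L' → count = 3
  pos 11: leaf 'U' → count = 4
  pos 13: leaf 'H' → count = 5
  pos 15: leaf 'F' → count = 6
  pos 22: leaf 'V' → count = 7
  pos 26: leaf 'M' → count = 8
  pos 28: leaf 'Y' → count = 9
  pos 30: leaf 'A' → count = 10
  pos 32: leaf 'J' → count = 11
  pos 36: leaf 'Z' → count = 12
  pos 38: leaf 'N' → count = 13
Total leaves: 13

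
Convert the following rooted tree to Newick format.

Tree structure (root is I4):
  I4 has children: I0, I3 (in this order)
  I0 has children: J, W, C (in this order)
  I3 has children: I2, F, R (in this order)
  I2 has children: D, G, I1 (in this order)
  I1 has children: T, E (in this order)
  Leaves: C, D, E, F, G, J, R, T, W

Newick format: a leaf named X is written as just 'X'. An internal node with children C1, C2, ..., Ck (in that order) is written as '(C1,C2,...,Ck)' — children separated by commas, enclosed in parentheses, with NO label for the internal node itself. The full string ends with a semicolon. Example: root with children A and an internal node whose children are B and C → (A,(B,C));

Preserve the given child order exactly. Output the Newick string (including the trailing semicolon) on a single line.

internal I4 with children ['I0', 'I3']
  internal I0 with children ['J', 'W', 'C']
    leaf 'J' → 'J'
    leaf 'W' → 'W'
    leaf 'C' → 'C'
  → '(J,W,C)'
  internal I3 with children ['I2', 'F', 'R']
    internal I2 with children ['D', 'G', 'I1']
      leaf 'D' → 'D'
      leaf 'G' → 'G'
      internal I1 with children ['T', 'E']
        leaf 'T' → 'T'
        leaf 'E' → 'E'
      → '(T,E)'
    → '(D,G,(T,E))'
    leaf 'F' → 'F'
    leaf 'R' → 'R'
  → '((D,G,(T,E)),F,R)'
→ '((J,W,C),((D,G,(T,E)),F,R))'
Final: ((J,W,C),((D,G,(T,E)),F,R));

Answer: ((J,W,C),((D,G,(T,E)),F,R));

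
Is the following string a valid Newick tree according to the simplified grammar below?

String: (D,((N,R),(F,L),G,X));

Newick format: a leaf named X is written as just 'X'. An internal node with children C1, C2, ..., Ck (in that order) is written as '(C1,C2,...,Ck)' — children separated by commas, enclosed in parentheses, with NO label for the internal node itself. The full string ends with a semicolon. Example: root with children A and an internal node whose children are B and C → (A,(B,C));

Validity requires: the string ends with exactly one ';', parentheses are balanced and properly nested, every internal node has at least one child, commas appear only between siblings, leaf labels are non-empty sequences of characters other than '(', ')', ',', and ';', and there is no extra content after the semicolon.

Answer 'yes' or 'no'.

Input: (D,((N,R),(F,L),G,X));
Paren balance: 4 '(' vs 4 ')' OK
Ends with single ';': True
Full parse: OK
Valid: True

Answer: yes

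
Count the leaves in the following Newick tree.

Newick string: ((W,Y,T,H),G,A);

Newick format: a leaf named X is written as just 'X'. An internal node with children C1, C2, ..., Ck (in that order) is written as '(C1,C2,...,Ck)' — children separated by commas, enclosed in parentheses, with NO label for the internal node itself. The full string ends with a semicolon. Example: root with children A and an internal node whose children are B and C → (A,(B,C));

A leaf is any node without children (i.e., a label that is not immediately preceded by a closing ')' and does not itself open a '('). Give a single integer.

Newick: ((W,Y,T,H),G,A);
Scan left-to-right; a leaf is any maximal label run not followed by '(':
  pos 2: leaf 'W' → count = 1
  pos 4: leaf 'Y' → count = 2
  pos 6: leaf 'T' → count = 3
  pos 8: leaf 'H' → count = 4
  pos 11: leaf 'G' → count = 5
  pos 13: leaf 'A' → count = 6
Total leaves: 6

Answer: 6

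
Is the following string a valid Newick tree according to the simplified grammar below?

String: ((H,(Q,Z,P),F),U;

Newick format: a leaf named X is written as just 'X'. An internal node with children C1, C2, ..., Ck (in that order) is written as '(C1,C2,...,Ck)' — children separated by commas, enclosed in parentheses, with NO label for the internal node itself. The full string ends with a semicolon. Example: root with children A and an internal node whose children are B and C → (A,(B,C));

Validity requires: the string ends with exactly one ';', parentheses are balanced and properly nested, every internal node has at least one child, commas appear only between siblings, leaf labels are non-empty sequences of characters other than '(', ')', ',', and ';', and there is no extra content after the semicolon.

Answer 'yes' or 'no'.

Input: ((H,(Q,Z,P),F),U;
Paren balance: 3 '(' vs 2 ')' MISMATCH
Ends with single ';': True
Full parse: FAILS (expected , or ) at pos 16)
Valid: False

Answer: no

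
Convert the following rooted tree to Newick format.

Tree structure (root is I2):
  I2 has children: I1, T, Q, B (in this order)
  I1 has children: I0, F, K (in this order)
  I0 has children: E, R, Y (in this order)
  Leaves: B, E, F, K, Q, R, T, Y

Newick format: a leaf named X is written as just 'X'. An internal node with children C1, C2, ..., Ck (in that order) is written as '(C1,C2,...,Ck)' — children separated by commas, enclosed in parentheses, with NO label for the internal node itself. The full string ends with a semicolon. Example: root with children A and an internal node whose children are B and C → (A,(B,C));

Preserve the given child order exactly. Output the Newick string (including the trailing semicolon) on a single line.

internal I2 with children ['I1', 'T', 'Q', 'B']
  internal I1 with children ['I0', 'F', 'K']
    internal I0 with children ['E', 'R', 'Y']
      leaf 'E' → 'E'
      leaf 'R' → 'R'
      leaf 'Y' → 'Y'
    → '(E,R,Y)'
    leaf 'F' → 'F'
    leaf 'K' → 'K'
  → '((E,R,Y),F,K)'
  leaf 'T' → 'T'
  leaf 'Q' → 'Q'
  leaf 'B' → 'B'
→ '(((E,R,Y),F,K),T,Q,B)'
Final: (((E,R,Y),F,K),T,Q,B);

Answer: (((E,R,Y),F,K),T,Q,B);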